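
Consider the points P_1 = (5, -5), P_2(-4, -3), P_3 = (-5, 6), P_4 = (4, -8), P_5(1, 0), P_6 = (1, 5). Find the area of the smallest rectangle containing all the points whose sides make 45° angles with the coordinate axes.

In coordinates u = x + y, v = x − y the rectangle is axis-aligned; the map (x,y)→(u,v) scales areas by 2.
u-values: 0, -7, 1, -4, 1, 6; range = 6 − (-7) = 13.
v-values: 10, -1, -11, 12, 1, -4; range = 12 − (-11) = 23.
Area = (13 × 23) / 2 = 149.5.

149.5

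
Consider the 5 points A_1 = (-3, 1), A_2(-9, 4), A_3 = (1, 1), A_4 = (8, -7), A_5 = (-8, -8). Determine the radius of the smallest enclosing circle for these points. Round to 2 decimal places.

The minimum enclosing circle of a finite set is fixed by two of the points (as a diameter) or three (as a circumcircle).
The farthest pair is A_2–A_4 with squared distance 410. The circle on this segment as diameter has centre (-0.5, -1.5) and r² = 410/4 = 102.5.
Check A_1: distance² to centre = 12.5 ≤ 102.5, so it lies inside.
All remaining points lie in this disk, and no smaller disk contains both endpoints, so this is the minimum enclosing circle.
r = √(102.5) ≈ 10.12.

10.12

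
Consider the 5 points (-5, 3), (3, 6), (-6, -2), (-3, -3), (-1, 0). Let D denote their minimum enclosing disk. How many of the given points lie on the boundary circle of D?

By Welzl's lemma the MEC is supported by two points (diametrically opposite) or three points (on a circumcircle).
The farthest pair is (3, 6)–(-6, -2) with squared distance 145. The circle on this segment as diameter has centre (-1.5, 2) and r² = 145/4 = 36.25.
Check (-5, 3): distance² to centre = 13.25 ≤ 36.25, so it lies inside.
All remaining points lie in this disk, and no smaller disk contains both endpoints, so this is the minimum enclosing circle.
The points at distance exactly r from the centre are (3, 6), (-6, -2) — 2 points.

2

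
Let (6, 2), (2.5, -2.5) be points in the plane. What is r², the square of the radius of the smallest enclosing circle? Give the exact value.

8.125

The smallest circle enclosing two points has them as diameter endpoints.
Centre = midpoint = (4.25, -0.25); r² = |(6, 2)−(2.5, -2.5)|²/4 = 32.5/4 = 8.125.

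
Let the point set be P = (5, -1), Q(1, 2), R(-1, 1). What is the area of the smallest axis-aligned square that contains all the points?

The bounding box has width 6 and height 3.
An axis-aligned square enclosing the set must have side ≥ max(width, height).
So the minimum side is max(6, 3) = 6.
Area = 6² = 36.

36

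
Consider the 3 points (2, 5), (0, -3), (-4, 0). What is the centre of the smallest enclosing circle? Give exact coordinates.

Call the three points A, B, C in the order given.
Side lengths²: AB² = 68, AC² = 61, BC² = 25.
Since AB² = 68 < 61 + 25 = 86, the triangle is acute, so the smallest enclosing circle is the circumcircle.
Circumcentre = (1/19, 47/38), r² = 25925/1444.
Centre = (1/19, 47/38).

(1/19, 47/38)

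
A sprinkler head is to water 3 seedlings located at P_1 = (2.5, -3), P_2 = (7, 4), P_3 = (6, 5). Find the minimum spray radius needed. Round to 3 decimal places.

4.366

Side lengths²: P_1P_2² = 69.25, P_1P_3² = 76.25, P_2P_3² = 2.
Since P_1P_3² = 76.25 ≥ 69.25 + 2 = 71.25, the angle opposite P_1P_3 is not acute, so the smallest enclosing circle has P_1P_3 as diameter.
Centre = midpoint of P_1P_3 = (4.25, 1), r² = 76.25/4 = 19.0625.
r = √(19.0625) ≈ 4.366.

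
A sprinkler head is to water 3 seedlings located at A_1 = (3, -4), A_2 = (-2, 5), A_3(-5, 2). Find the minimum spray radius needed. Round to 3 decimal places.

Side lengths²: A_1A_2² = 106, A_1A_3² = 100, A_2A_3² = 18.
Since A_1A_2² = 106 < 100 + 18 = 118, the triangle is acute, so the smallest enclosing circle is the circumcircle.
Circumcentre = (-1/7, 1/7), r² = 1325/49.
r = √(1325/49) ≈ 5.200.

5.200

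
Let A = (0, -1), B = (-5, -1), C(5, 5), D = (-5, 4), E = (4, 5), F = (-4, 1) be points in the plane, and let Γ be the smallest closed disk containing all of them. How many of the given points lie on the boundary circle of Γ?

2

By Welzl's lemma the MEC is supported by two points (diametrically opposite) or three points (on a circumcircle).
The farthest pair is B–C with squared distance 136. The circle on this segment as diameter has centre (0, 2) and r² = 136/4 = 34.
Check A: distance² to centre = 9 ≤ 34, so it lies inside.
All remaining points lie in this disk, and no smaller disk contains both endpoints, so this is the minimum enclosing circle.
The points at distance exactly r from the centre are B, C — 2 points.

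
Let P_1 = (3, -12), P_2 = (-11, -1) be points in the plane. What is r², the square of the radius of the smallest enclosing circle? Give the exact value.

79.25

The smallest circle enclosing two points has them as diameter endpoints.
Centre = midpoint = (-4, -6.5); r² = |P_1P_2|²/4 = 317/4 = 79.25.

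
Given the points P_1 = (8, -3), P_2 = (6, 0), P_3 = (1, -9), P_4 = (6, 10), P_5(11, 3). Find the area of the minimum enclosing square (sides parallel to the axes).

The bounding box has width 10 and height 19.
An axis-aligned square enclosing the set must have side ≥ max(width, height).
So the minimum side is max(10, 19) = 19.
Area = 19² = 361.

361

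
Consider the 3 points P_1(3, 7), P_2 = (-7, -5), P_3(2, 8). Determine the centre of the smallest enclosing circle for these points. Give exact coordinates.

Side lengths²: P_1P_2² = 244, P_1P_3² = 2, P_2P_3² = 250.
Since P_2P_3² = 250 ≥ 244 + 2 = 246, the angle opposite P_2P_3 is not acute, so the smallest enclosing circle has P_2P_3 as diameter.
Centre = midpoint of P_2P_3 = (-2.5, 1.5), r² = 250/4 = 62.5.
Centre = (-2.5, 1.5).

(-2.5, 1.5)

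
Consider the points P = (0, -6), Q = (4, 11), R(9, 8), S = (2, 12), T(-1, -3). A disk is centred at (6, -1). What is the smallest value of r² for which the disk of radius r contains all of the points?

The required radius is the distance from (6, -1) to the farthest point.
Squared distances: 61, 148, 90, 185, 53.
Maximum is 185, attained at S.

185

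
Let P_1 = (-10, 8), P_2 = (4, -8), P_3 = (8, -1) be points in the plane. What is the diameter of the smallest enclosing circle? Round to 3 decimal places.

Side lengths²: P_1P_2² = 452, P_1P_3² = 405, P_2P_3² = 65.
Since P_1P_2² = 452 < 405 + 65 = 470, the triangle is acute, so the smallest enclosing circle is the circumcircle.
Circumcentre = (-23/9, 7/18), r² = 36725/324.
Diameter = 2r = 2√(36725/324) ≈ 21.293.

21.293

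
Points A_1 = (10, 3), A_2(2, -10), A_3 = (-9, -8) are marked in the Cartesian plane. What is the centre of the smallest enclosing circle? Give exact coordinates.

(0.5, -2.5)

Side lengths²: A_1A_2² = 233, A_1A_3² = 482, A_2A_3² = 125.
Since A_1A_3² = 482 ≥ 233 + 125 = 358, the angle opposite A_1A_3 is not acute, so the smallest enclosing circle has A_1A_3 as diameter.
Centre = midpoint of A_1A_3 = (0.5, -2.5), r² = 482/4 = 120.5.
Centre = (0.5, -2.5).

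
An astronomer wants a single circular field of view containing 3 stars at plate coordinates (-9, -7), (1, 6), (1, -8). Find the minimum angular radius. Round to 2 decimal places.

Call the three points A, B, C in the order given.
Side lengths²: AB² = 269, AC² = 101, BC² = 196.
Since AB² = 269 < 196 + 101 = 297, the triangle is acute, so the smallest enclosing circle is the circumcircle.
Circumcentre = (-3.35, -1), r² = 67.9225.
r = √(67.9225) ≈ 8.24.

8.24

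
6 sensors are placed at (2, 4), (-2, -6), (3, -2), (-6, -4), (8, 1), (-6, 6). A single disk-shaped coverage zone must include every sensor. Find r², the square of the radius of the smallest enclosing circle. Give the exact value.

48841/784

A smallest enclosing disk is always determined by at most three of the input points on its boundary.
The minimum enclosing circle is determined by three boundary points: (-6, -4), (8, 1), (-6, 6).
Their circumcentre is (3/28, 1) with r² = 48841/784.
The farthest remaining point (-2, -6) is at distance² 41897/784 ≤ 48841/784.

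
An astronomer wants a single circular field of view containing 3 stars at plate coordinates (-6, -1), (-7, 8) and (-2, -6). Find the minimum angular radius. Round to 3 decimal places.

7.433

Call the three points A, B, C in the order given.
Side lengths²: AB² = 82, AC² = 41, BC² = 221.
Since BC² = 221 ≥ 82 + 41 = 123, the angle opposite BC is not acute, so the smallest enclosing circle has BC as diameter.
Centre = midpoint of BC = (-4.5, 1), r² = 221/4 = 55.25.
r = √(55.25) ≈ 7.433.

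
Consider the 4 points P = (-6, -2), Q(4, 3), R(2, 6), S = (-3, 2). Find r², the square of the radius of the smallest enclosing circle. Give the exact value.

32.5

The minimum enclosing circle is determined by three boundary points: P, Q, R.
Their circumcentre is (-1.5, 1.5) with r² = 32.5.
The farthest remaining point S is at distance² 2.5 ≤ 32.5.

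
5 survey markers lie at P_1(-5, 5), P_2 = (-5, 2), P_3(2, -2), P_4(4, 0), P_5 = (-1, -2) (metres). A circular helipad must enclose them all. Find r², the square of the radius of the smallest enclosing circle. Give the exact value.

The minimum enclosing circle of a finite set is fixed by two of the points (as a diameter) or three (as a circumcircle).
The farthest pair is P_1–P_4 with squared distance 106. The circle on this segment as diameter has centre (-0.5, 2.5) and r² = 106/4 = 26.5.
Check P_2: distance² to centre = 20.5 ≤ 26.5, so it lies inside.
All remaining points lie in this disk, and no smaller disk contains both endpoints, so this is the minimum enclosing circle.

26.5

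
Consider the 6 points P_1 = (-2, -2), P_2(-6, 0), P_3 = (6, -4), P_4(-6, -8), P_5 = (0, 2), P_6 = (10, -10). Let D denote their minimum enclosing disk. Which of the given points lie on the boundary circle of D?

P_2, P_6

By Welzl's lemma the MEC is supported by two points (diametrically opposite) or three points (on a circumcircle).
The farthest pair is P_2–P_6 with squared distance 356. The circle on this segment as diameter has centre (2, -5) and r² = 356/4 = 89.
Check P_1: distance² to centre = 25 ≤ 89, so it lies inside.
All remaining points lie in this disk, and no smaller disk contains both endpoints, so this is the minimum enclosing circle.
The points at distance exactly r from the centre are P_2, P_6 — 2 points.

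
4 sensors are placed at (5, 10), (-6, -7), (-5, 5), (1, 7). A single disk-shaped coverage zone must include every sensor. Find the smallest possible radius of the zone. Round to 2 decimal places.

10.12

The farthest pair is (5, 10)–(-6, -7) with squared distance 410. The circle on this segment as diameter has centre (-0.5, 1.5) and r² = 410/4 = 102.5.
Check (-5, 5): distance² to centre = 32.5 ≤ 102.5, so it lies inside.
All remaining points lie in this disk, and no smaller disk contains both endpoints, so this is the minimum enclosing circle.
r = √(102.5) ≈ 10.12.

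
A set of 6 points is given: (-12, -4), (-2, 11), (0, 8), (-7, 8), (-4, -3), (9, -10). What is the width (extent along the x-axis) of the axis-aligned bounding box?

21

max x = 9, min x = -12, so width = 21.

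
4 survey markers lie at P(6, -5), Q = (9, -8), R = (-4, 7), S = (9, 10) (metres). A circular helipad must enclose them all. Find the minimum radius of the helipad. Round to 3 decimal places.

10.186

The minimum enclosing circle is determined by three boundary points: Q, R, S.
Their circumcentre is (55/13, 1) with r² = 17533/169.
The farthest remaining point P is at distance² 6613/169 ≤ 17533/169.
r = √(17533/169) ≈ 10.186.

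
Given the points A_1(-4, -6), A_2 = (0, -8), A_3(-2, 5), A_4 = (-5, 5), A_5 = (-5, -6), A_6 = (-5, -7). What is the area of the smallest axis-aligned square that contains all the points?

169

The bounding box has width 5 and height 13.
An axis-aligned square enclosing the set must have side ≥ max(width, height).
So the minimum side is max(5, 13) = 13.
Area = 13² = 169.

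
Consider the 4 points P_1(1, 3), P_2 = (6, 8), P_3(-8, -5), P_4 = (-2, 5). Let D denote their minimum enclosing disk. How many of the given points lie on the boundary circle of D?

A smallest enclosing disk is always determined by at most three of the input points on its boundary.
The farthest pair is P_2–P_3 with squared distance 365. The circle on this segment as diameter has centre (-1, 1.5) and r² = 365/4 = 91.25.
Check P_1: distance² to centre = 6.25 ≤ 91.25, so it lies inside.
All remaining points lie in this disk, and no smaller disk contains both endpoints, so this is the minimum enclosing circle.
The points at distance exactly r from the centre are P_2, P_3 — 2 points.

2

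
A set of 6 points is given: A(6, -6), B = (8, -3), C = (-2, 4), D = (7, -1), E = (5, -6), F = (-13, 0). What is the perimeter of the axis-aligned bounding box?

Width = max x − min x = 8 − (-13) = 21.
Height = max y − min y = 4 − (-6) = 10.
Perimeter = 2(21 + 10) = 62.

62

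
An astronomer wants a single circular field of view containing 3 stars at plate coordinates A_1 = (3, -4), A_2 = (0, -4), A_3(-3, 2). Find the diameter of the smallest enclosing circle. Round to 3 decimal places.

Side lengths²: A_1A_2² = 9, A_1A_3² = 72, A_2A_3² = 45.
Since A_1A_3² = 72 ≥ 45 + 9 = 54, the angle opposite A_1A_3 is not acute, so the smallest enclosing circle has A_1A_3 as diameter.
Centre = midpoint of A_1A_3 = (0, -1), r² = 72/4 = 18.
Diameter = 2r = 2√18 ≈ 8.485.

8.485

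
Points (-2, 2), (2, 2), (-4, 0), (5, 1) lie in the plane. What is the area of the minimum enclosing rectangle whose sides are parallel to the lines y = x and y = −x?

40

In coordinates u = x + y, v = x − y the rectangle is axis-aligned; the map (x,y)→(u,v) scales areas by 2.
u-values: 0, 4, -4, 6; range = 6 − (-4) = 10.
v-values: -4, 0, -4, 4; range = 4 − (-4) = 8.
Area = (10 × 8) / 2 = 40.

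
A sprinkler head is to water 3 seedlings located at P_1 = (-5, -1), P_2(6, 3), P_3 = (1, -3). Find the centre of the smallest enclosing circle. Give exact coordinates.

Side lengths²: P_1P_2² = 137, P_1P_3² = 40, P_2P_3² = 61.
Since P_1P_2² = 137 ≥ 61 + 40 = 101, the angle opposite P_1P_2 is not acute, so the smallest enclosing circle has P_1P_2 as diameter.
Centre = midpoint of P_1P_2 = (0.5, 1), r² = 137/4 = 34.25.
Centre = (0.5, 1).

(0.5, 1)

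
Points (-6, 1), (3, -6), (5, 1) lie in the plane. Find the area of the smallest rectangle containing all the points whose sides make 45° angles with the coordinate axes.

88

In coordinates u = x + y, v = x − y the rectangle is axis-aligned; the map (x,y)→(u,v) scales areas by 2.
u-values: -5, -3, 6; range = 6 − (-5) = 11.
v-values: -7, 9, 4; range = 9 − (-7) = 16.
Area = (11 × 16) / 2 = 88.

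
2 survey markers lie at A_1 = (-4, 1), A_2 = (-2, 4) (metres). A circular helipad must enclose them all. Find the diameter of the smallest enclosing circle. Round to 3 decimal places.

The smallest circle enclosing two points has them as diameter endpoints.
Centre = midpoint = (-3, 2.5); r² = |A_1A_2|²/4 = 13/4 = 3.25.
Diameter = 2r = 2√(3.25) ≈ 3.606.

3.606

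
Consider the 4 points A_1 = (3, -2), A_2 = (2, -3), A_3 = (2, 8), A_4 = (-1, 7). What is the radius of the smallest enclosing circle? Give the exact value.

The minimum enclosing circle of a finite set is fixed by two of the points (as a diameter) or three (as a circumcircle).
The farthest pair is A_2–A_3 with squared distance 121. The circle on this segment as diameter has centre (2, 2.5) and r² = 121/4 = 30.25.
Check A_1: distance² to centre = 21.25 ≤ 30.25, so it lies inside.
All remaining points lie in this disk, and no smaller disk contains both endpoints, so this is the minimum enclosing circle.
r = √(30.25) = 5.5.

5.5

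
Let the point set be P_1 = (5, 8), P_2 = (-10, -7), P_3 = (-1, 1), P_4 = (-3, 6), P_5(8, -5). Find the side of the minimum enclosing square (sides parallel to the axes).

18

The bounding box has width 18 and height 15.
An axis-aligned square enclosing the set must have side ≥ max(width, height).
So the minimum side is max(18, 15) = 18.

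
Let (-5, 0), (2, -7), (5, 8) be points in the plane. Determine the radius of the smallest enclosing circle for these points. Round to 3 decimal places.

7.696

Call the three points A, B, C in the order given.
Side lengths²: AB² = 98, AC² = 164, BC² = 234.
Since BC² = 234 < 164 + 98 = 262, the triangle is acute, so the smallest enclosing circle is the circumcircle.
Circumcentre = (8/3, 2/3), r² = 533/9.
r = √(533/9) ≈ 7.696.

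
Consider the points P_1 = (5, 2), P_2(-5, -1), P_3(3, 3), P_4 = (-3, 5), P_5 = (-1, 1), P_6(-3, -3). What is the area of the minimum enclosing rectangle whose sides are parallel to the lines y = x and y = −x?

In coordinates u = x + y, v = x − y the rectangle is axis-aligned; the map (x,y)→(u,v) scales areas by 2.
u-values: 7, -6, 6, 2, 0, -6; range = 7 − (-6) = 13.
v-values: 3, -4, 0, -8, -2, 0; range = 3 − (-8) = 11.
Area = (13 × 11) / 2 = 71.5.

71.5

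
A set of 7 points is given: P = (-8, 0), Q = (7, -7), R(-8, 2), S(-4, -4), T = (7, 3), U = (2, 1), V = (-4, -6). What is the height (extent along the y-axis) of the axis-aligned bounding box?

10

max y = 3, min y = -7, so height = 10.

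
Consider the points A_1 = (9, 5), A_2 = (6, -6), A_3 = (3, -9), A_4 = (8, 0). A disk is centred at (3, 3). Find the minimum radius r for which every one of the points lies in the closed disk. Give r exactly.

The required radius is the distance from (3, 3) to the farthest point.
Squared distances: 40, 90, 144, 34.
Maximum is 144, attained at A_3.
r = √144 = 12.

12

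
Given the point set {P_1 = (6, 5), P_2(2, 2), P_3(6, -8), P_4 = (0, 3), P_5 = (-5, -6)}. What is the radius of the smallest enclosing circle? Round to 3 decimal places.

The minimum enclosing circle of a finite set is fixed by two of the points (as a diameter) or three (as a circumcircle).
The minimum enclosing circle is determined by three boundary points: P_1, P_3, P_5.
Their circumcentre is (1.5, -1.5) with r² = 62.5.
The farthest remaining point P_4 is at distance² 22.5 ≤ 62.5.
r = √(62.5) ≈ 7.906.

7.906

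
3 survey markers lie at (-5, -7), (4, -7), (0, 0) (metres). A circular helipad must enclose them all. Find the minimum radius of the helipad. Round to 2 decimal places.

Call the three points A, B, C in the order given.
Side lengths²: AB² = 81, AC² = 74, BC² = 65.
Since AB² = 81 < 74 + 65 = 139, the triangle is acute, so the smallest enclosing circle is the circumcircle.
Circumcentre = (-0.5, -69/14), r² = 2405/98.
r = √(2405/98) ≈ 4.95.

4.95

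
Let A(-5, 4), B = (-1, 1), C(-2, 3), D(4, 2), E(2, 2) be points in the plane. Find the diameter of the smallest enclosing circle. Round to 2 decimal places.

The farthest pair is A–D with squared distance 85. The circle on this segment as diameter has centre (-0.5, 3) and r² = 85/4 = 21.25.
Check B: distance² to centre = 4.25 ≤ 21.25, so it lies inside.
All remaining points lie in this disk, and no smaller disk contains both endpoints, so this is the minimum enclosing circle.
Diameter = 2r = 2√(21.25) ≈ 9.22.

9.22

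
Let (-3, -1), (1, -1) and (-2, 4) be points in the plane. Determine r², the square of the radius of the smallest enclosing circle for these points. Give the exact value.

Call the three points A, B, C in the order given.
Side lengths²: AB² = 16, AC² = 26, BC² = 34.
Since BC² = 34 < 26 + 16 = 42, the triangle is acute, so the smallest enclosing circle is the circumcircle.
Circumcentre = (-1, 1.2), r² = 8.84.

8.84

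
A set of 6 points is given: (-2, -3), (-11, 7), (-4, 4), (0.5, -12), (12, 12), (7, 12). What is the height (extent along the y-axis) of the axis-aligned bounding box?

max y = 12, min y = -12, so height = 24.

24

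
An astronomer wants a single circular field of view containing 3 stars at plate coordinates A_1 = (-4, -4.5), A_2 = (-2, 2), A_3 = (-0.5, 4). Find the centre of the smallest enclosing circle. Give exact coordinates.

(-2.25, -0.25)

Side lengths²: A_1A_2² = 46.25, A_1A_3² = 84.5, A_2A_3² = 6.25.
Since A_1A_3² = 84.5 ≥ 46.25 + 6.25 = 52.5, the angle opposite A_1A_3 is not acute, so the smallest enclosing circle has A_1A_3 as diameter.
Centre = midpoint of A_1A_3 = (-2.25, -0.25), r² = 84.5/4 = 21.125.
Centre = (-2.25, -0.25).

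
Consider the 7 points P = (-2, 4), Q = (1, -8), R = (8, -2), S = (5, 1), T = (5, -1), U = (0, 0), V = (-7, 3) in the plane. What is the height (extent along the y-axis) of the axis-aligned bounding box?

12

max y = 4, min y = -8, so height = 12.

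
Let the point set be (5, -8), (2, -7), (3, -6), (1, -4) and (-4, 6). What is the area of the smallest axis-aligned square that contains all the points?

196

The bounding box has width 9 and height 14.
An axis-aligned square enclosing the set must have side ≥ max(width, height).
So the minimum side is max(9, 14) = 14.
Area = 14² = 196.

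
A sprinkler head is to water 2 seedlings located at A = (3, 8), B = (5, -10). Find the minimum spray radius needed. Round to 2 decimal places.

The smallest circle enclosing two points has them as diameter endpoints.
Centre = midpoint = (4, -1); r² = |AB|²/4 = 328/4 = 82.
r = √82 ≈ 9.06.

9.06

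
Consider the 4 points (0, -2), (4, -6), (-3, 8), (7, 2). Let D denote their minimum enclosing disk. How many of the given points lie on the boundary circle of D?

2

The minimum enclosing circle of a finite set is fixed by two of the points (as a diameter) or three (as a circumcircle).
The farthest pair is (4, -6)–(-3, 8) with squared distance 245. The circle on this segment as diameter has centre (0.5, 1) and r² = 245/4 = 61.25.
Check (0, -2): distance² to centre = 9.25 ≤ 61.25, so it lies inside.
All remaining points lie in this disk, and no smaller disk contains both endpoints, so this is the minimum enclosing circle.
The points at distance exactly r from the centre are (4, -6), (-3, 8) — 2 points.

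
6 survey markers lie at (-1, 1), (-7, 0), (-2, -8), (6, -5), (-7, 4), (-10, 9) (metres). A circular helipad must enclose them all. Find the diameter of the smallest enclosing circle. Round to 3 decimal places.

The minimum enclosing circle of a finite set is fixed by two of the points (as a diameter) or three (as a circumcircle).
The farthest pair is (6, -5)–(-10, 9) with squared distance 452. The circle on this segment as diameter has centre (-2, 2) and r² = 452/4 = 113.
Check (-1, 1): distance² to centre = 2 ≤ 113, so it lies inside.
All remaining points lie in this disk, and no smaller disk contains both endpoints, so this is the minimum enclosing circle.
Diameter = 2r = 2√113 ≈ 21.260.

21.260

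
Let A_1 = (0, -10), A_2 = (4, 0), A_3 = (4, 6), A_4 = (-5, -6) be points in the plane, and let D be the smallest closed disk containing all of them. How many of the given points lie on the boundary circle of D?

2

A smallest enclosing disk is always determined by at most three of the input points on its boundary.
The farthest pair is A_1–A_3 with squared distance 272. The circle on this segment as diameter has centre (2, -2) and r² = 272/4 = 68.
Check A_2: distance² to centre = 8 ≤ 68, so it lies inside.
All remaining points lie in this disk, and no smaller disk contains both endpoints, so this is the minimum enclosing circle.
The points at distance exactly r from the centre are A_1, A_3 — 2 points.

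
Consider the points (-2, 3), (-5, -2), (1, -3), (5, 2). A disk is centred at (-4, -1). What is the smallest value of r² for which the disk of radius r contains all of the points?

90

The required radius is the distance from (-4, -1) to the farthest point.
Squared distances: 20, 2, 29, 90.
Maximum is 90, attained at (5, 2).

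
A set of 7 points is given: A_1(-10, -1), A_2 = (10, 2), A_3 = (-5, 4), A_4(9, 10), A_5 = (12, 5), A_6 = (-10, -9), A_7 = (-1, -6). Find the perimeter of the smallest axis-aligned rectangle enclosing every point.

Width = max x − min x = 12 − (-10) = 22.
Height = max y − min y = 10 − (-9) = 19.
Perimeter = 2(22 + 19) = 82.

82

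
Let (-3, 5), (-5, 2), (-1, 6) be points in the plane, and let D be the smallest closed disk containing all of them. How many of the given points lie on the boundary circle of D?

Call the three points A, B, C in the order given.
Side lengths²: AB² = 13, AC² = 5, BC² = 32.
Since BC² = 32 ≥ 13 + 5 = 18, the angle opposite BC is not acute, so the smallest enclosing circle has BC as diameter.
Centre = midpoint of BC = (-3, 4), r² = 32/4 = 8.
The points at distance exactly r from the centre are (-5, 2), (-1, 6) — 2 points.

2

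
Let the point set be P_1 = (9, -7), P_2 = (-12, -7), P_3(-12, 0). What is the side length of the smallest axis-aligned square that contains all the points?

The bounding box has width 21 and height 7.
An axis-aligned square enclosing the set must have side ≥ max(width, height).
So the minimum side is max(21, 7) = 21.

21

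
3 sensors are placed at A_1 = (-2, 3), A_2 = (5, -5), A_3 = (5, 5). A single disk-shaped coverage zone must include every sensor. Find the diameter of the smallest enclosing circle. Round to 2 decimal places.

Side lengths²: A_1A_2² = 113, A_1A_3² = 53, A_2A_3² = 100.
Since A_1A_2² = 113 < 100 + 53 = 153, the triangle is acute, so the smallest enclosing circle is the circumcircle.
Circumcentre = (37/14, 0), r² = 5989/196.
Diameter = 2r = 2√(5989/196) ≈ 11.06.

11.06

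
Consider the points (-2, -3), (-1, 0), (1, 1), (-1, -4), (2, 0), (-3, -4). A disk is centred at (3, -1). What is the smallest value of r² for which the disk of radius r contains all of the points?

45

The required radius is the distance from (3, -1) to the farthest point.
Squared distances: 29, 17, 8, 25, 2, 45.
Maximum is 45, attained at (-3, -4).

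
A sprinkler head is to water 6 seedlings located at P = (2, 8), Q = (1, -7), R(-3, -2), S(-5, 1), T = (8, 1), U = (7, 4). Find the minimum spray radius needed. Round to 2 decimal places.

The farthest pair is P–Q with squared distance 226. The circle on this segment as diameter has centre (1.5, 0.5) and r² = 226/4 = 56.5.
Check R: distance² to centre = 26.5 ≤ 56.5, so it lies inside.
All remaining points lie in this disk, and no smaller disk contains both endpoints, so this is the minimum enclosing circle.
r = √(56.5) ≈ 7.52.

7.52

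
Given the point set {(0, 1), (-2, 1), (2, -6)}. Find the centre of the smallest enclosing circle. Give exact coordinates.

(0, -2.5)

Call the three points A, B, C in the order given.
Side lengths²: AB² = 4, AC² = 53, BC² = 65.
Since BC² = 65 ≥ 53 + 4 = 57, the angle opposite BC is not acute, so the smallest enclosing circle has BC as diameter.
Centre = midpoint of BC = (0, -2.5), r² = 65/4 = 16.25.
Centre = (0, -2.5).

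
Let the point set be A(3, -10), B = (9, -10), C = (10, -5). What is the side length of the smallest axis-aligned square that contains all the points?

The bounding box has width 7 and height 5.
An axis-aligned square enclosing the set must have side ≥ max(width, height).
So the minimum side is max(7, 5) = 7.

7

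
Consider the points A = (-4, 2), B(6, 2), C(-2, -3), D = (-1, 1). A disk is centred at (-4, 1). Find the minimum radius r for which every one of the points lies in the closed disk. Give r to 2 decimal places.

The required radius is the distance from (-4, 1) to the farthest point.
Squared distances: 1, 101, 20, 9.
Maximum is 101, attained at B.
r = √101 ≈ 10.05.

10.05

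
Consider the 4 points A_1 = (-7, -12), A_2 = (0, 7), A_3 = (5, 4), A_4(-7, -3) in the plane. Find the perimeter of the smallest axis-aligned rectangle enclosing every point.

Width = max x − min x = 5 − (-7) = 12.
Height = max y − min y = 7 − (-12) = 19.
Perimeter = 2(12 + 19) = 62.

62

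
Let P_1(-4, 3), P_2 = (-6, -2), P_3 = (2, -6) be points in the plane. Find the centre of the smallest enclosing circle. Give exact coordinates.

(-1, -1.5)

Side lengths²: P_1P_2² = 29, P_1P_3² = 117, P_2P_3² = 80.
Since P_1P_3² = 117 ≥ 80 + 29 = 109, the angle opposite P_1P_3 is not acute, so the smallest enclosing circle has P_1P_3 as diameter.
Centre = midpoint of P_1P_3 = (-1, -1.5), r² = 117/4 = 29.25.
Centre = (-1, -1.5).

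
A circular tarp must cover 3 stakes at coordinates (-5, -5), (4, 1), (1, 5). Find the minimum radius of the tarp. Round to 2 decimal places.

5.84

Call the three points A, B, C in the order given.
Side lengths²: AB² = 117, AC² = 136, BC² = 25.
Since AC² = 136 < 117 + 25 = 142, the triangle is acute, so the smallest enclosing circle is the circumcircle.
Circumcentre = (-31/18, -1/6), r² = 5525/162.
r = √(5525/162) ≈ 5.84.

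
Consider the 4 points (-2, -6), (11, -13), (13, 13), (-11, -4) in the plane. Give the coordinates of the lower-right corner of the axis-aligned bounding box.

(13, -13)

x-range [-11, 13], y-range [-13, 13].
The lower-right corner is (13, -13).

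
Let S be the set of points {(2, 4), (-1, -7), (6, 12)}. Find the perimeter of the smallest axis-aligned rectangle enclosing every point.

52

Width = max x − min x = 6 − (-1) = 7.
Height = max y − min y = 12 − (-7) = 19.
Perimeter = 2(7 + 19) = 52.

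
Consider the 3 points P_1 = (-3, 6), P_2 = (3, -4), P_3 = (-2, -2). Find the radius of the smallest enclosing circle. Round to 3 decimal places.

Side lengths²: P_1P_2² = 136, P_1P_3² = 65, P_2P_3² = 29.
Since P_1P_2² = 136 ≥ 65 + 29 = 94, the angle opposite P_1P_2 is not acute, so the smallest enclosing circle has P_1P_2 as diameter.
Centre = midpoint of P_1P_2 = (0, 1), r² = 136/4 = 34.
r = √34 ≈ 5.831.

5.831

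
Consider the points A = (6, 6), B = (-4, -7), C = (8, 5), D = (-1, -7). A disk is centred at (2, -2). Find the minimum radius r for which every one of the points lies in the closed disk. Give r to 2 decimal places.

9.22

The required radius is the distance from (2, -2) to the farthest point.
Squared distances: 80, 61, 85, 34.
Maximum is 85, attained at C.
r = √85 ≈ 9.22.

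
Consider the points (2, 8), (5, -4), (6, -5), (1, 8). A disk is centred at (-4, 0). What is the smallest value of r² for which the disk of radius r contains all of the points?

125

The required radius is the distance from (-4, 0) to the farthest point.
Squared distances: 100, 97, 125, 89.
Maximum is 125, attained at (6, -5).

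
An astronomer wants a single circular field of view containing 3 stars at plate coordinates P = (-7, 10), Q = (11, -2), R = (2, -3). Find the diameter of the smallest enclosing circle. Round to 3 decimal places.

21.633

Side lengths²: PQ² = 468, PR² = 250, QR² = 82.
Since PQ² = 468 ≥ 250 + 82 = 332, the angle opposite PQ is not acute, so the smallest enclosing circle has PQ as diameter.
Centre = midpoint of PQ = (2, 4), r² = 468/4 = 117.
Diameter = 2r = 2√117 ≈ 21.633.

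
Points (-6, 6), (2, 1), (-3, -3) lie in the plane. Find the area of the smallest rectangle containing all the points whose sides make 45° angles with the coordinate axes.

In coordinates u = x + y, v = x − y the rectangle is axis-aligned; the map (x,y)→(u,v) scales areas by 2.
u-values: 0, 3, -6; range = 3 − (-6) = 9.
v-values: -12, 1, 0; range = 1 − (-12) = 13.
Area = (9 × 13) / 2 = 58.5.

58.5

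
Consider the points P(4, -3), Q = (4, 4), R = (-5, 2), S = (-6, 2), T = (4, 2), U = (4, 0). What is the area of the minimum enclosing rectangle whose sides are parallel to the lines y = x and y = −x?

In coordinates u = x + y, v = x − y the rectangle is axis-aligned; the map (x,y)→(u,v) scales areas by 2.
u-values: 1, 8, -3, -4, 6, 4; range = 8 − (-4) = 12.
v-values: 7, 0, -7, -8, 2, 4; range = 7 − (-8) = 15.
Area = (12 × 15) / 2 = 90.

90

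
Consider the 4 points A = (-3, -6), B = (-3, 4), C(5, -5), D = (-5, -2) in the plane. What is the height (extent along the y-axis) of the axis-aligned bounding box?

10

max y = 4, min y = -6, so height = 10.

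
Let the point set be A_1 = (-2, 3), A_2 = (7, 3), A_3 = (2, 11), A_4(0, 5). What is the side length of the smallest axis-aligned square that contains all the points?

9

The bounding box has width 9 and height 8.
An axis-aligned square enclosing the set must have side ≥ max(width, height).
So the minimum side is max(9, 8) = 9.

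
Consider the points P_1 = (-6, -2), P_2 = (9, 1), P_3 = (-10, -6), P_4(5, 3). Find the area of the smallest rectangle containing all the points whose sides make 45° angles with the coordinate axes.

156

In coordinates u = x + y, v = x − y the rectangle is axis-aligned; the map (x,y)→(u,v) scales areas by 2.
u-values: -8, 10, -16, 8; range = 10 − (-16) = 26.
v-values: -4, 8, -4, 2; range = 8 − (-4) = 12.
Area = (26 × 12) / 2 = 156.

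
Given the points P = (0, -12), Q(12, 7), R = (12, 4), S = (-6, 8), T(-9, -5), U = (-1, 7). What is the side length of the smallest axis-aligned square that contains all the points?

The bounding box has width 21 and height 20.
An axis-aligned square enclosing the set must have side ≥ max(width, height).
So the minimum side is max(21, 20) = 21.

21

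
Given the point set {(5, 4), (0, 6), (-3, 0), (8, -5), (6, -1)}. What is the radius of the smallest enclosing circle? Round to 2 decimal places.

6.81

By Welzl's lemma the MEC is supported by two points (diametrically opposite) or three points (on a circumcircle).
The minimum enclosing circle is determined by three boundary points: (0, 6), (-3, 0), (8, -5).
Their circumcentre is (205/54, 19/54) with r² = 67525/1458.
The farthest remaining point (5, 4) is at distance² 21517/1458 ≤ 67525/1458.
r = √(67525/1458) ≈ 6.81.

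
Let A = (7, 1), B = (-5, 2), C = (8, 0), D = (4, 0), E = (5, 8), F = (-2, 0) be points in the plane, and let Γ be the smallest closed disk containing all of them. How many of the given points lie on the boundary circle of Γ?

3

The minimum enclosing circle is determined by three boundary points: B, C, E.
Their circumcentre is (165/98, 215/98) with r² = 214693/4802.
The farthest remaining point A is at distance² 142565/4802 ≤ 214693/4802.
The points at distance exactly r from the centre are B, C, E — 3 points.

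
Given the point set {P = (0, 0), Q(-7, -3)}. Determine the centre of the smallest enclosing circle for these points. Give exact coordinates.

The smallest circle enclosing two points has them as diameter endpoints.
Centre = midpoint = (-3.5, -1.5); r² = |PQ|²/4 = 58/4 = 14.5.
Centre = (-3.5, -1.5).

(-3.5, -1.5)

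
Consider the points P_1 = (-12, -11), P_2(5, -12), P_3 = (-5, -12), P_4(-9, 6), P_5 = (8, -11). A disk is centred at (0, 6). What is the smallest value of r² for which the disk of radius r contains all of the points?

The required radius is the distance from (0, 6) to the farthest point.
Squared distances: 433, 349, 349, 81, 353.
Maximum is 433, attained at P_1.

433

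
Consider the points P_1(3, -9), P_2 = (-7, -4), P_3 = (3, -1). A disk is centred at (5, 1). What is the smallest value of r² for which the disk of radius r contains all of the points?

The required radius is the distance from (5, 1) to the farthest point.
Squared distances: 104, 169, 8.
Maximum is 169, attained at P_2.

169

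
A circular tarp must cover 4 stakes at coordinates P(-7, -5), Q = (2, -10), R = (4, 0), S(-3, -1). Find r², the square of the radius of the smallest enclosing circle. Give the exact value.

40.2376

By Welzl's lemma the MEC is supported by two points (diametrically opposite) or three points (on a circumcircle).
The minimum enclosing circle is determined by three boundary points: P, Q, R.
Their circumcentre is (-0.7, -4.26) with r² = 40.2376.
The farthest remaining point S is at distance² 15.9176 ≤ 40.2376.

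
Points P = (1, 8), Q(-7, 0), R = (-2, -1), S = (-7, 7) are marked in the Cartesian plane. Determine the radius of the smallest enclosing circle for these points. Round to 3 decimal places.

5.657

The farthest pair is P–Q with squared distance 128. The circle on this segment as diameter has centre (-3, 4) and r² = 128/4 = 32.
Check R: distance² to centre = 26 ≤ 32, so it lies inside.
All remaining points lie in this disk, and no smaller disk contains both endpoints, so this is the minimum enclosing circle.
r = √32 ≈ 5.657.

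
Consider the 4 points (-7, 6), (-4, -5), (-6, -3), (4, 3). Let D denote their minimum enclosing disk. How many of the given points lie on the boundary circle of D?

3

By Welzl's lemma the MEC is supported by two points (diametrically opposite) or three points (on a circumcircle).
The minimum enclosing circle is determined by three boundary points: (-7, 6), (-4, -5), (4, 3).
Their circumcentre is (-33/14, 19/14) with r² = 4225/98.
The farthest remaining point (-6, -3) is at distance² 3161/98 ≤ 4225/98.
The points at distance exactly r from the centre are (-7, 6), (-4, -5), (4, 3) — 3 points.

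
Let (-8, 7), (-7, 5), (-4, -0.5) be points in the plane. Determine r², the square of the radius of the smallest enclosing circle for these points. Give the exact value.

18.0625

Call the three points A, B, C in the order given.
Side lengths²: AB² = 5, AC² = 72.25, BC² = 39.25.
Since AC² = 72.25 ≥ 39.25 + 5 = 44.25, the angle opposite AC is not acute, so the smallest enclosing circle has AC as diameter.
Centre = midpoint of AC = (-6, 3.25), r² = 72.25/4 = 18.0625.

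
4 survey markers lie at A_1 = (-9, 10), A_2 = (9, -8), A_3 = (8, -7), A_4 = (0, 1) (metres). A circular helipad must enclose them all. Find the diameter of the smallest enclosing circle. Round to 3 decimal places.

The minimum enclosing circle of a finite set is fixed by two of the points (as a diameter) or three (as a circumcircle).
The farthest pair is A_1–A_2 with squared distance 648. The circle on this segment as diameter has centre (0, 1) and r² = 648/4 = 162.
Check A_3: distance² to centre = 128 ≤ 162, so it lies inside.
All remaining points lie in this disk, and no smaller disk contains both endpoints, so this is the minimum enclosing circle.
Diameter = 2r = 2√162 ≈ 25.456.

25.456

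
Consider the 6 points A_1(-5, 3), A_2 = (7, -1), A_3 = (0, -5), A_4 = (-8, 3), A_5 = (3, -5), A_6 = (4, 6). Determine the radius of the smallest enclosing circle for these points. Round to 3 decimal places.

By Welzl's lemma the MEC is supported by two points (diametrically opposite) or three points (on a circumcircle).
The farthest pair is A_2–A_4 with squared distance 241. The circle on this segment as diameter has centre (-0.5, 1) and r² = 241/4 = 60.25.
Check A_1: distance² to centre = 24.25 ≤ 60.25, so it lies inside.
All remaining points lie in this disk, and no smaller disk contains both endpoints, so this is the minimum enclosing circle.
r = √(60.25) ≈ 7.762.

7.762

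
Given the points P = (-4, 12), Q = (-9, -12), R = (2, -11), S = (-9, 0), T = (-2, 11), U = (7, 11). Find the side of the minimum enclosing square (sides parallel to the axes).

24

The bounding box has width 16 and height 24.
An axis-aligned square enclosing the set must have side ≥ max(width, height).
So the minimum side is max(16, 24) = 24.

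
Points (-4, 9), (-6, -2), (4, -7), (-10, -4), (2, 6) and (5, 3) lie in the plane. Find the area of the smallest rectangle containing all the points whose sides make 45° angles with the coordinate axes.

264

In coordinates u = x + y, v = x − y the rectangle is axis-aligned; the map (x,y)→(u,v) scales areas by 2.
u-values: 5, -8, -3, -14, 8, 8; range = 8 − (-14) = 22.
v-values: -13, -4, 11, -6, -4, 2; range = 11 − (-13) = 24.
Area = (22 × 24) / 2 = 264.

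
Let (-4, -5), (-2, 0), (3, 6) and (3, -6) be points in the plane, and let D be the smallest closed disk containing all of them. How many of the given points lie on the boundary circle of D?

3

By Welzl's lemma the MEC is supported by two points (diametrically opposite) or three points (on a circumcircle).
The minimum enclosing circle is determined by three boundary points: (-4, -5), (3, 6), (3, -6).
Their circumcentre is (2/7, 0) with r² = 2125/49.
The farthest remaining point (-2, 0) is at distance² 256/49 ≤ 2125/49.
The points at distance exactly r from the centre are (-4, -5), (3, 6), (3, -6) — 3 points.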